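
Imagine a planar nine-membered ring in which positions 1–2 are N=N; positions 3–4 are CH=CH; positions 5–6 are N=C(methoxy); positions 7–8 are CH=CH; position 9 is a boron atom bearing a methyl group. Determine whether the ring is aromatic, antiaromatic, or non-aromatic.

Antiaromatic

The p orbitals form a continuous loop: every atom in a ring double bond is sp² and brings one electron to the p orbital; each sp² =N– keeps its lone pair in-plane and puts one electron into the π system; the boron has an empty p orbital. The ring is fully conjugated.
Tallying contributions gives 4 × 2 = 8 from the double-bond units + 0 from the B(methyl) atom = 8.
With 8 = 4·2 π electrons, Hückel's rule classifies the planar ring as antiaromatic.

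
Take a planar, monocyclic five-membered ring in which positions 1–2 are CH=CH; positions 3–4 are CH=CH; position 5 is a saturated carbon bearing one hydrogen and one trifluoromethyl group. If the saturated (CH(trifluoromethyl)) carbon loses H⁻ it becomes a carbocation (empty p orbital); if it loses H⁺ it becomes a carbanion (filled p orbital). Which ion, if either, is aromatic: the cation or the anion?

The anion

Once that carbon is sp², every ring atom has a p orbital and both ions are fully conjugated.
Cation: 2 × 2 + 0 = 4 π electrons → 4(1), antiaromatic.
Anion: 2 × 2 + 2 = 6 π electrons → 4(1)+2, aromatic.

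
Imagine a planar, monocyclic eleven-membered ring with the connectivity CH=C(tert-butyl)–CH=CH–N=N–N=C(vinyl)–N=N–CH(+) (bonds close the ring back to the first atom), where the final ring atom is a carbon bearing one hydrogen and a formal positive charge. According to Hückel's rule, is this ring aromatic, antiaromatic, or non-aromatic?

Check conjugation: each doubly-bonded ring atom is sp² with one p-orbital electron; each sp² =N– keeps its lone pair in-plane and puts one electron into the π system; the carbocation has an empty p orbital — every position has a p orbital, so the cyclic π system is continuous.
π-electron count: 5 × 2 = 10 from the double-bond units + 0 from the CH(+) atom = 10.
That gives a 4n+2 count (10, n = 2).

Aromatic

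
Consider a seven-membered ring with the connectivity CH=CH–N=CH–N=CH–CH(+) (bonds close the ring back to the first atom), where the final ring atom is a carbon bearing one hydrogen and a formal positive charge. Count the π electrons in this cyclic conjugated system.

The p orbitals form a continuous loop: each doubly-bonded ring atom is sp² with one p-orbital electron; each sp² =N– keeps its lone pair in-plane and puts one electron into the π system; the carbocation has an empty p orbital. The ring is fully conjugated.
π-electron count: 3 × 2 = 6 from the double-bond units + 0 from the CH(+) atom = 6.

6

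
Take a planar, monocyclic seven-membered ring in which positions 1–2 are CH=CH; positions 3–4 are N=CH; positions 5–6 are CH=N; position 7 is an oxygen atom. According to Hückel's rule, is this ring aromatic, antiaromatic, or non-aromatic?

Every ring atom contributes a p orbital perpendicular to the ring (every atom in a ring double bond is sp² and brings one electron to the p orbital; each sp² =N– keeps its lone pair in-plane and puts one electron into the π system; the oxygen donates one lone pair from its p orbital), so the π system is cyclic and fully conjugated.
π-electron count: 3 × 2 = 6 from the double-bond units + 2 from the O atom = 8.
8 = 4(2); a planar, fully conjugated 4n system is antiaromatic.

Antiaromatic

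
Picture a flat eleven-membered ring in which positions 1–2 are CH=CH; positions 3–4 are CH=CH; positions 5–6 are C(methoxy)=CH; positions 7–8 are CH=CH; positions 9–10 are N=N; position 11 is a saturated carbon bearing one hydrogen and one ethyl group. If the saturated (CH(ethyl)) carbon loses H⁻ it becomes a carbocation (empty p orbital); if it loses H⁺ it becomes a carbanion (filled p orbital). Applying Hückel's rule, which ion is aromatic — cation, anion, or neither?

The cation

In both ions every ring atom is sp² and contributes a p orbital, so both rings are fully conjugated.
Cation: 5 × 2 + 0 = 10 π electrons → 4(2)+2, aromatic.
Anion: 5 × 2 + 2 = 12 π electrons → 4(3), antiaromatic.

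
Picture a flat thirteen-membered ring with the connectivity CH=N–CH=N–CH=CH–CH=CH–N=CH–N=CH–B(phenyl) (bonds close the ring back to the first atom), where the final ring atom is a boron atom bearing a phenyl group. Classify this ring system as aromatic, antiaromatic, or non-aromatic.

Every ring atom contributes a p orbital perpendicular to the ring (the double-bond atoms are sp², each contributing one p electron; each =N– nitrogen is pyridine-type (lone pair in the sp² plane, one electron in the p orbital); the boron has an empty p orbital), so the π system is cyclic and fully conjugated.
Tallying contributions gives 6 × 2 = 12 from the double-bond units + 0 from the B(phenyl) atom = 12.
12 is a 4n count (n = 3), so the planar conjugated ring is antiaromatic.

Antiaromatic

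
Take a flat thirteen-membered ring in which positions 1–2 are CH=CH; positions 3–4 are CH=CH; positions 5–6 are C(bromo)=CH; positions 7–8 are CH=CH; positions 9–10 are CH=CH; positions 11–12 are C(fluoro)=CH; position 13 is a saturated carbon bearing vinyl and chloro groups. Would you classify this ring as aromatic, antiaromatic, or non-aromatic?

Non-aromatic

The C(vinyl)(chloro) position has four σ bonds — that saturated carbon is sp³ and has no p orbital in the ring π system — so the cyclic conjugation is interrupted.
Without a continuous loop of overlapping p orbitals the Hückel electron count never comes into play.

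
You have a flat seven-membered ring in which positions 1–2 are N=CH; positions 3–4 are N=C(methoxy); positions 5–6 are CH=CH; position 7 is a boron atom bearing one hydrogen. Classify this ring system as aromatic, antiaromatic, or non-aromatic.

Aromatic

Every ring atom contributes a p orbital perpendicular to the ring (the double-bond atoms are sp², each contributing one p electron; each =N– nitrogen is pyridine-type (lone pair in the sp² plane, one electron in the p orbital); the boron has an empty p orbital), so the π system is cyclic and fully conjugated.
Adding the contributions, 3 × 2 = 6 from the double-bond units + 0 from the BH atom = 6.
With 6 π electrons (n = 1), the Hückel 4n+2 condition holds.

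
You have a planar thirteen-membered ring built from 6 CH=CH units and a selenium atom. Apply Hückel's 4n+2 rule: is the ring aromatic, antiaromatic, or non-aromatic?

Aromatic

All ring atoms are sp² and supply a p orbital to the ring (every atom in a ring double bond is sp² and brings one electron to the p orbital; the selenium donates one lone pair from its p orbital); the conjugation is uninterrupted.
Counting π electrons: 6 × 2 = 12 from the double-bond units + 2 from the Se atom = 14.
14 = 4(3) + 2, which satisfies Hückel's 4n+2 rule.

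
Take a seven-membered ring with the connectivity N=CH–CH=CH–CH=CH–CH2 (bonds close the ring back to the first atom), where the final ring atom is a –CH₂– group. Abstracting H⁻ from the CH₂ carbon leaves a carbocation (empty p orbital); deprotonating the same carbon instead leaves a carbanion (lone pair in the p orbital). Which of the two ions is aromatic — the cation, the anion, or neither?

In either ion the ring is fully conjugated: every atom, including the new sp² carbon, supplies a p orbital.
Cation: 3 × 2 + 0 = 6 π electrons → 4(1)+2, aromatic.
Anion: 3 × 2 + 2 = 8 π electrons → 4(2), antiaromatic.

The cation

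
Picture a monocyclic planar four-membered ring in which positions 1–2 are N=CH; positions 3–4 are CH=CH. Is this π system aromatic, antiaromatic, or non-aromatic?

Antiaromatic

Every ring atom contributes a p orbital perpendicular to the ring (the double-bond atoms are sp², each contributing one p electron; the doubly-bonded nitrogens are pyridine-type — their lone pairs lie in the ring plane, leaving one electron in the p orbital), so the π system is cyclic and fully conjugated.
π-electron count: 2 × 2 = 4 from the 2 double-bond units.
A 4n π count (4, n = 1) in a planar conjugated ring means antiaromatic.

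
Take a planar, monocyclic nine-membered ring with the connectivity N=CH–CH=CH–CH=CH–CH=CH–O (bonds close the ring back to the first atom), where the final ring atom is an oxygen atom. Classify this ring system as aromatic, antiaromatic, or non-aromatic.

Aromatic

The p orbitals form a continuous loop: every atom in a ring double bond is sp² and brings one electron to the p orbital; the doubly-bonded nitrogens are pyridine-type — their lone pairs lie in the ring plane, leaving one electron in the p orbital; the oxygen donates one lone pair from its p orbital. The ring is fully conjugated.
Counting π electrons: 4 × 2 = 8 from the double-bond units + 2 from the O atom = 10.
With 10 π electrons (n = 2), the Hückel 4n+2 condition holds.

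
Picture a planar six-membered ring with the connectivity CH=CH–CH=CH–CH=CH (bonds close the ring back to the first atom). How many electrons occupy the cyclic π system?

All ring atoms are sp² and supply a p orbital to the ring (the double-bond atoms are sp², each contributing one p electron); the conjugation is uninterrupted.
Adding the contributions, 3 × 2 = 6 from the 3 double-bond units.
(The species described is benzene.)

6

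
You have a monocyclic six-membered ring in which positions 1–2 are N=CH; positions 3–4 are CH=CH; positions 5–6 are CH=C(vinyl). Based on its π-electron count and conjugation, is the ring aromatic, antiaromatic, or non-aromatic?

Every ring atom contributes a p orbital perpendicular to the ring (each doubly-bonded ring atom is sp² with one p-orbital electron; each sp² =N– keeps its lone pair in-plane and puts one electron into the π system), so the π system is cyclic and fully conjugated.
Tallying contributions gives 3 × 2 = 6 from the 3 double-bond units.
Since 6 = 4·1 + 2, the ring meets the 4n+2 criterion.

Aromatic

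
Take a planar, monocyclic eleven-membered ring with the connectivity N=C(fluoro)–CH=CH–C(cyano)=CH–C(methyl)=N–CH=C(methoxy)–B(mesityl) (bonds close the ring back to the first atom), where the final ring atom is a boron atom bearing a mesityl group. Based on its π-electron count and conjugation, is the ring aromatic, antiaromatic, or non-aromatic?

Aromatic

Check conjugation: every atom in a ring double bond is sp² and brings one electron to the p orbital; each =N– nitrogen is pyridine-type (lone pair in the sp² plane, one electron in the p orbital); the boron has an empty p orbital — every position has a p orbital, so the cyclic π system is continuous.
Counting π electrons: 5 × 2 = 10 from the double-bond units + 0 from the B(mesityl) atom = 10.
That gives a 4n+2 count (10, n = 2).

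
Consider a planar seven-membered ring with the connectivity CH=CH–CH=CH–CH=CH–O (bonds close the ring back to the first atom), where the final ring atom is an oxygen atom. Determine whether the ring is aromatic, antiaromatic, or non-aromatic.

Antiaromatic

The p orbitals form a continuous loop: each doubly-bonded ring atom is sp² with one p-orbital electron; the oxygen donates one lone pair from its p orbital. The ring is fully conjugated.
Counting π electrons: 3 × 2 = 6 from the double-bond units + 2 from the O atom = 8.
With 8 = 4·2 π electrons, Hückel's rule classifies the planar ring as antiaromatic.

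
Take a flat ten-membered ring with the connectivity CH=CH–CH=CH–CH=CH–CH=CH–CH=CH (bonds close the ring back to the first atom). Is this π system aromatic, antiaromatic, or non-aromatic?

The p orbitals form a continuous loop: each doubly-bonded ring atom is sp² with one p-orbital electron. The ring is fully conjugated.
π-electron count: 5 × 2 = 10 from the 5 double-bond units.
That gives a 4n+2 count (10, n = 2).

Aromatic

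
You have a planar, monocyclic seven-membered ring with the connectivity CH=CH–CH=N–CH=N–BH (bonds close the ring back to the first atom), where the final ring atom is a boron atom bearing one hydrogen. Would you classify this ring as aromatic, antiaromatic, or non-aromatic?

Aromatic

Every ring atom contributes a p orbital perpendicular to the ring (the double-bond atoms are sp², each contributing one p electron; each sp² =N– keeps its lone pair in-plane and puts one electron into the π system; the boron has an empty p orbital), so the π system is cyclic and fully conjugated.
Adding the contributions, 3 × 2 = 6 from the double-bond units + 0 from the BH atom = 6.
That gives a 4n+2 count (6, n = 1).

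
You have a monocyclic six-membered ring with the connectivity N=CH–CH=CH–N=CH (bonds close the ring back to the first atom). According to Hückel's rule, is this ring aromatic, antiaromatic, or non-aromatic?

All ring atoms are sp² and supply a p orbital to the ring (the double-bond atoms are sp², each contributing one p electron; each sp² =N– keeps its lone pair in-plane and puts one electron into the π system); the conjugation is uninterrupted.
Counting π electrons: 3 × 2 = 6 from the 3 double-bond units.
With 6 π electrons (n = 1), the Hückel 4n+2 condition holds.

Aromatic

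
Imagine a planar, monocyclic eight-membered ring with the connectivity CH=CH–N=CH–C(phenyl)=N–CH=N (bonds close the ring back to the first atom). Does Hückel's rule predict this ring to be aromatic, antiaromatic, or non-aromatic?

Check conjugation: every atom in a ring double bond is sp² and brings one electron to the p orbital; each =N– nitrogen is pyridine-type (lone pair in the sp² plane, one electron in the p orbital) — every position has a p orbital, so the cyclic π system is continuous.
π-electron count: 4 × 2 = 8 from the 4 double-bond units.
8 = 4(2); a planar, fully conjugated 4n system is antiaromatic.

Antiaromatic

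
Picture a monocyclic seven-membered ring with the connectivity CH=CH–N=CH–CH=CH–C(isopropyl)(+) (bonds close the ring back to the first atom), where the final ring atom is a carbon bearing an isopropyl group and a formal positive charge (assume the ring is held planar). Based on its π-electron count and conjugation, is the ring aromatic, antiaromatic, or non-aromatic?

Aromatic

Check conjugation: each doubly-bonded ring atom is sp² with one p-orbital electron; each =N– nitrogen is pyridine-type (lone pair in the sp² plane, one electron in the p orbital); the carbocation has an empty p orbital — every position has a p orbital, so the cyclic π system is continuous.
π-electron count: 3 × 2 = 6 from the double-bond units + 0 from the C(isopropyl)(+) atom = 6.
6 = 4(1) + 2, which satisfies Hückel's 4n+2 rule.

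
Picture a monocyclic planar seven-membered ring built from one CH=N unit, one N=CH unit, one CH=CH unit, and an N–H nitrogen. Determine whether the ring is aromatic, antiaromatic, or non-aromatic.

Every ring atom contributes a p orbital perpendicular to the ring (each doubly-bonded ring atom is sp² with one p-orbital electron; each =N– nitrogen is pyridine-type (lone pair in the sp² plane, one electron in the p orbital); the pyrrole-type nitrogen donates its lone pair from the p orbital), so the π system is cyclic and fully conjugated.
π-electron count: 3 × 2 = 6 from the double-bond units + 2 from the NH atom = 8.
With 8 = 4·2 π electrons, Hückel's rule classifies the planar ring as antiaromatic.

Antiaromatic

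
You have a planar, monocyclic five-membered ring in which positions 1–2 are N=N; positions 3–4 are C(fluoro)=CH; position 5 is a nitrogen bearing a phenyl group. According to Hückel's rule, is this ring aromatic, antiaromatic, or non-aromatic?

Aromatic

Every ring atom contributes a p orbital perpendicular to the ring (each doubly-bonded ring atom is sp² with one p-orbital electron; each sp² =N– keeps its lone pair in-plane and puts one electron into the π system; the pyrrole-type nitrogen donates its lone pair from the p orbital), so the π system is cyclic and fully conjugated.
Counting π electrons: 2 × 2 = 4 from the double-bond units + 2 from the N(phenyl) atom = 6.
That gives a 4n+2 count (6, n = 1).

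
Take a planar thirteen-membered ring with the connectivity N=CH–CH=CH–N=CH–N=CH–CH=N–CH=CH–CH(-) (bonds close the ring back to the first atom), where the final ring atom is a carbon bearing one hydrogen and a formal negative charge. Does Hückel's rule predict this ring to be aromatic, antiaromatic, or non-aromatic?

Aromatic

All ring atoms are sp² and supply a p orbital to the ring (the double-bond atoms are sp², each contributing one p electron; the doubly-bonded nitrogens are pyridine-type — their lone pairs lie in the ring plane, leaving one electron in the p orbital; the carbanion's lone pair occupies the p orbital); the conjugation is uninterrupted.
Tallying contributions gives 6 × 2 = 12 from the double-bond units + 2 from the CH(-) atom = 14.
That gives a 4n+2 count (14, n = 3).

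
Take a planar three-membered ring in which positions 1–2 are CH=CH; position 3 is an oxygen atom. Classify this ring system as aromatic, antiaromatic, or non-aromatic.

Antiaromatic

All ring atoms are sp² and supply a p orbital to the ring (each doubly-bonded ring atom is sp² with one p-orbital electron; the oxygen donates one lone pair from its p orbital); the conjugation is uninterrupted.
π-electron count: 1 × 2 = 2 from the double-bond unit + 2 from the O atom = 4.
4 = 4(1); a planar, fully conjugated 4n system is antiaromatic.
(The species described is oxirene.)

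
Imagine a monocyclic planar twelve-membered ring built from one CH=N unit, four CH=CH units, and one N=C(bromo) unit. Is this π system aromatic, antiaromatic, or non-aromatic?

The p orbitals form a continuous loop: every atom in a ring double bond is sp² and brings one electron to the p orbital; the doubly-bonded nitrogens are pyridine-type — their lone pairs lie in the ring plane, leaving one electron in the p orbital. The ring is fully conjugated.
π-electron count: 6 × 2 = 12 from the 6 double-bond units.
12 is a 4n count (n = 3), so the planar conjugated ring is antiaromatic.

Antiaromatic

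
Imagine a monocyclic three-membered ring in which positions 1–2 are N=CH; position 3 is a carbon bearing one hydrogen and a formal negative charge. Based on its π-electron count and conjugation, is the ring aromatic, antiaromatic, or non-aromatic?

Check conjugation: each doubly-bonded ring atom is sp² with one p-orbital electron; the doubly-bonded nitrogens are pyridine-type — their lone pairs lie in the ring plane, leaving one electron in the p orbital; the carbanion's lone pair occupies the p orbital — every position has a p orbital, so the cyclic π system is continuous.
Tallying contributions gives 1 × 2 = 2 from the double-bond unit + 2 from the CH(-) atom = 4.
4 is a 4n count (n = 1), so the planar conjugated ring is antiaromatic.

Antiaromatic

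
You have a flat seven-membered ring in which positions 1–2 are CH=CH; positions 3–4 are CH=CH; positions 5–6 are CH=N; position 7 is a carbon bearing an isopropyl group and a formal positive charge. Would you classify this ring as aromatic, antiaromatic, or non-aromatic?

All ring atoms are sp² and supply a p orbital to the ring (every atom in a ring double bond is sp² and brings one electron to the p orbital; the doubly-bonded nitrogens are pyridine-type — their lone pairs lie in the ring plane, leaving one electron in the p orbital; the carbocation has an empty p orbital); the conjugation is uninterrupted.
π-electron count: 3 × 2 = 6 from the double-bond units + 0 from the C(isopropyl)(+) atom = 6.
That gives a 4n+2 count (6, n = 1).

Aromatic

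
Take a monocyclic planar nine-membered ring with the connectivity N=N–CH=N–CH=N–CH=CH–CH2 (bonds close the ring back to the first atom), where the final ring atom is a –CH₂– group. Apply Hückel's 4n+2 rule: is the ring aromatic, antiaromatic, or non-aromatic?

At the CH2 position, the tetrahedral CH₂ carbon is sp³ and has no p orbital in the ring π system; the ring's p-orbital overlap is broken there.
Broken conjugation rules out both aromaticity and antiaromaticity.

Non-aromatic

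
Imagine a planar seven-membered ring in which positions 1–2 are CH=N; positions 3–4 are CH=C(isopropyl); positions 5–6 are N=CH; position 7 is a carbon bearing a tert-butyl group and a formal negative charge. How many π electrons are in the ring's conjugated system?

8

Every ring atom contributes a p orbital perpendicular to the ring (the double-bond atoms are sp², each contributing one p electron; the doubly-bonded nitrogens are pyridine-type — their lone pairs lie in the ring plane, leaving one electron in the p orbital; the carbanion's lone pair occupies the p orbital), so the π system is cyclic and fully conjugated.
Tallying contributions gives 3 × 2 = 6 from the double-bond units + 2 from the C(tert-butyl)(-) atom = 8.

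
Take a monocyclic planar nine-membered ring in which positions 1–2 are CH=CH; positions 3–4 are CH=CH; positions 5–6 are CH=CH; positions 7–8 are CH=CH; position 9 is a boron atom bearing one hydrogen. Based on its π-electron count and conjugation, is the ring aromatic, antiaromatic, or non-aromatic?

All ring atoms are sp² and supply a p orbital to the ring (every atom in a ring double bond is sp² and brings one electron to the p orbital; the boron has an empty p orbital); the conjugation is uninterrupted.
Adding the contributions, 4 × 2 = 8 from the double-bond units + 0 from the BH atom = 8.
8 is a 4n count (n = 2), so the planar conjugated ring is antiaromatic.

Antiaromatic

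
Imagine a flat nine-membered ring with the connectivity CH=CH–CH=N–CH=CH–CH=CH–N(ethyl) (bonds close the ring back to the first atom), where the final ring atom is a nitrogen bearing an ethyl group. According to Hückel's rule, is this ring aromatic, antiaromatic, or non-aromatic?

The p orbitals form a continuous loop: the double-bond atoms are sp², each contributing one p electron; each =N– nitrogen is pyridine-type (lone pair in the sp² plane, one electron in the p orbital); the pyrrole-type nitrogen donates its lone pair from the p orbital. The ring is fully conjugated.
Adding the contributions, 4 × 2 = 8 from the double-bond units + 2 from the N(ethyl) atom = 10.
Since 10 = 4·2 + 2, the ring meets the 4n+2 criterion.

Aromatic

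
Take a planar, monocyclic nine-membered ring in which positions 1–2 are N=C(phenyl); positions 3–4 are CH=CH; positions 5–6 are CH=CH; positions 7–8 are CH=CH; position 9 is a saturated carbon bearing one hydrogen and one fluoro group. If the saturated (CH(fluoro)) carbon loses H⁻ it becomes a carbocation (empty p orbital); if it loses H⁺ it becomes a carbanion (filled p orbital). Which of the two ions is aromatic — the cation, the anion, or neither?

The anion

Both ions have a continuous loop of p orbitals — each ring atom is sp².
Cation: 4 × 2 + 0 = 8 π electrons → 4(2), antiaromatic.
Anion: 4 × 2 + 2 = 10 π electrons → 4(2)+2, aromatic.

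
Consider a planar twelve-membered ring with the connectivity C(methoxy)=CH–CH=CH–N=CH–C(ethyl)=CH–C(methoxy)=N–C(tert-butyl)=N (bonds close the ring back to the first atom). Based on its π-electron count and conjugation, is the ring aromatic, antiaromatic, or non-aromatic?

Check conjugation: each doubly-bonded ring atom is sp² with one p-orbital electron; each sp² =N– keeps its lone pair in-plane and puts one electron into the π system — every position has a p orbital, so the cyclic π system is continuous.
Tallying contributions gives 6 × 2 = 12 from the 6 double-bond units.
With 12 = 4·3 π electrons, Hückel's rule classifies the planar ring as antiaromatic.

Antiaromatic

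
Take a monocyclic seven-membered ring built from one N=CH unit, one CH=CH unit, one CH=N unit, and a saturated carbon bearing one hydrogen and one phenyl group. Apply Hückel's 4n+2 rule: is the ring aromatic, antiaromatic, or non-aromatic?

Non-aromatic

At the CH(phenyl) position, that saturated carbon is sp³ and has no p orbital in the ring π system; the ring's p-orbital overlap is broken there.
Broken conjugation rules out both aromaticity and antiaromaticity.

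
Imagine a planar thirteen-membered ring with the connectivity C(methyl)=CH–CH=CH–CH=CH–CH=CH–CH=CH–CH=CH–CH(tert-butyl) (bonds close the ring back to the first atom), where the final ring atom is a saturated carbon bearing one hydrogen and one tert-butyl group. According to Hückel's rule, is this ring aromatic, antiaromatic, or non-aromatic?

Non-aromatic

At the CH(tert-butyl) position, that saturated carbon is sp³ and has no p orbital in the ring π system; the ring's p-orbital overlap is broken there.
Broken conjugation rules out both aromaticity and antiaromaticity.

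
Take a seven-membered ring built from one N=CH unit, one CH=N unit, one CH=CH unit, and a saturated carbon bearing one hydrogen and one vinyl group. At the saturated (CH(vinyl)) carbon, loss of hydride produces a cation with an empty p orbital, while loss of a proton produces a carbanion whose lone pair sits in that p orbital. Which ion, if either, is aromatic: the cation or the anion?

In either ion the ring is fully conjugated: every atom, including the new sp² carbon, supplies a p orbital.
Cation: 3 × 2 + 0 = 6 π electrons → 4(1)+2, aromatic.
Anion: 3 × 2 + 2 = 8 π electrons → 4(2), antiaromatic.

The cation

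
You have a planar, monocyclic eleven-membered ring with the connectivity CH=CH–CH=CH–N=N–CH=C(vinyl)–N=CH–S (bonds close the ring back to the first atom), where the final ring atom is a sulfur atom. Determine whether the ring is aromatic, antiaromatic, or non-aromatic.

Antiaromatic

All ring atoms are sp² and supply a p orbital to the ring (the double-bond atoms are sp², each contributing one p electron; each =N– nitrogen is pyridine-type (lone pair in the sp² plane, one electron in the p orbital); the sulfur donates one lone pair from its p orbital); the conjugation is uninterrupted.
Adding the contributions, 5 × 2 = 10 from the double-bond units + 2 from the S atom = 12.
A 4n π count (12, n = 3) in a planar conjugated ring means antiaromatic.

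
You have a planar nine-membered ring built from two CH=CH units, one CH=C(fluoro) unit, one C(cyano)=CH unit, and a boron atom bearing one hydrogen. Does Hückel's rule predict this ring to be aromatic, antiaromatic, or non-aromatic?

Antiaromatic

The p orbitals form a continuous loop: each doubly-bonded ring atom is sp² with one p-orbital electron; the boron has an empty p orbital. The ring is fully conjugated.
Counting π electrons: 4 × 2 = 8 from the double-bond units + 0 from the BH atom = 8.
A 4n π count (8, n = 2) in a planar conjugated ring means antiaromatic.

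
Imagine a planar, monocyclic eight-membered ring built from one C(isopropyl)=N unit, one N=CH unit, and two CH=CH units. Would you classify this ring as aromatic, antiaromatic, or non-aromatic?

Check conjugation: each doubly-bonded ring atom is sp² with one p-orbital electron; each sp² =N– keeps its lone pair in-plane and puts one electron into the π system — every position has a p orbital, so the cyclic π system is continuous.
Adding the contributions, 4 × 2 = 8 from the 4 double-bond units.
8 = 4(2); a planar, fully conjugated 4n system is antiaromatic.

Antiaromatic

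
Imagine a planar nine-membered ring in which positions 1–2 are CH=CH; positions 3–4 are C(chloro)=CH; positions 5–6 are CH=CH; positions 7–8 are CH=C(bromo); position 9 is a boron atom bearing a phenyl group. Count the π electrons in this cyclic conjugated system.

The p orbitals form a continuous loop: every atom in a ring double bond is sp² and brings one electron to the p orbital; the boron has an empty p orbital. The ring is fully conjugated.
Adding the contributions, 4 × 2 = 8 from the double-bond units + 0 from the B(phenyl) atom = 8.

8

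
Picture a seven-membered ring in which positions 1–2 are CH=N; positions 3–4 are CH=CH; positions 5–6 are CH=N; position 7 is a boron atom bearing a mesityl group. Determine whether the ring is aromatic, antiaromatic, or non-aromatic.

Every ring atom contributes a p orbital perpendicular to the ring (the double-bond atoms are sp², each contributing one p electron; each sp² =N– keeps its lone pair in-plane and puts one electron into the π system; the boron has an empty p orbital), so the π system is cyclic and fully conjugated.
Counting π electrons: 3 × 2 = 6 from the double-bond units + 0 from the B(mesityl) atom = 6.
Since 6 = 4·1 + 2, the ring meets the 4n+2 criterion.

Aromatic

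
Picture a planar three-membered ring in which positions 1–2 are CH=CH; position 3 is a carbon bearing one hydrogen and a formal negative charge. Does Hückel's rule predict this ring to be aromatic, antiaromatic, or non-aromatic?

Every ring atom contributes a p orbital perpendicular to the ring (the double-bond atoms are sp², each contributing one p electron; the carbanion's lone pair occupies the p orbital), so the π system is cyclic and fully conjugated.
π-electron count: 1 × 2 = 2 from the double-bond unit + 2 from the CH(-) atom = 4.
4 = 4(1); a planar, fully conjugated 4n system is antiaromatic.
(This ring is the cyclopropenyl anion.)

Antiaromatic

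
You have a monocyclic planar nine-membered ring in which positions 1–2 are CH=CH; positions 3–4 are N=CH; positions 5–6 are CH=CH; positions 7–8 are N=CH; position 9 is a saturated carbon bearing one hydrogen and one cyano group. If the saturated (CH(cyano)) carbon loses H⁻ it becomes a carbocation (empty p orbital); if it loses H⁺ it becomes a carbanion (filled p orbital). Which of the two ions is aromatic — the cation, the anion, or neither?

Both ions have a continuous loop of p orbitals — each ring atom is sp².
Cation: 4 × 2 + 0 = 8 π electrons → 4(2), antiaromatic.
Anion: 4 × 2 + 2 = 10 π electrons → 4(2)+2, aromatic.

The anion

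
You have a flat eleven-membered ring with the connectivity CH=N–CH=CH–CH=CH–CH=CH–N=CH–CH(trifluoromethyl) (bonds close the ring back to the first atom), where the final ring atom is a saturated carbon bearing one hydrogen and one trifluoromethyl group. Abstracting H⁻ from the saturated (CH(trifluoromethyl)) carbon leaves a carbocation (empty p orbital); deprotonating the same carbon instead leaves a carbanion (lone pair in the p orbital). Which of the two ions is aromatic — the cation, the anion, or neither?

In both ions every ring atom is sp² and contributes a p orbital, so both rings are fully conjugated.
Cation: 5 × 2 + 0 = 10 π electrons → 4(2)+2, aromatic.
Anion: 5 × 2 + 2 = 12 π electrons → 4(3), antiaromatic.

The cation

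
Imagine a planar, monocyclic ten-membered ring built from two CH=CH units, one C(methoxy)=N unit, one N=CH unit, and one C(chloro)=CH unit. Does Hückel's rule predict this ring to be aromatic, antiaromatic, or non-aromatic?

The p orbitals form a continuous loop: the double-bond atoms are sp², each contributing one p electron; each sp² =N– keeps its lone pair in-plane and puts one electron into the π system. The ring is fully conjugated.
Adding the contributions, 5 × 2 = 10 from the 5 double-bond units.
That gives a 4n+2 count (10, n = 2).

Aromatic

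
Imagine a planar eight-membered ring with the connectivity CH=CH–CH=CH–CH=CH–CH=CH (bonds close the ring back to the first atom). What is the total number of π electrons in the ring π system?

8

All ring atoms are sp² and supply a p orbital to the ring (the double-bond atoms are sp², each contributing one p electron); the conjugation is uninterrupted.
Adding the contributions, 4 × 2 = 8 from the 4 double-bond units.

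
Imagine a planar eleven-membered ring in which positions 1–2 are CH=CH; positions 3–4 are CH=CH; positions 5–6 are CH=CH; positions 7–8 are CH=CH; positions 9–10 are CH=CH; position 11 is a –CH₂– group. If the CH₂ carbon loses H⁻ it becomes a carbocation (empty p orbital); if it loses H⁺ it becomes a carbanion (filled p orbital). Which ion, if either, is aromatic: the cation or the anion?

Both ions have a continuous loop of p orbitals — each ring atom is sp².
Cation: 5 × 2 + 0 = 10 π electrons → 4(2)+2, aromatic.
Anion: 5 × 2 + 2 = 12 π electrons → 4(3), antiaromatic.

The cation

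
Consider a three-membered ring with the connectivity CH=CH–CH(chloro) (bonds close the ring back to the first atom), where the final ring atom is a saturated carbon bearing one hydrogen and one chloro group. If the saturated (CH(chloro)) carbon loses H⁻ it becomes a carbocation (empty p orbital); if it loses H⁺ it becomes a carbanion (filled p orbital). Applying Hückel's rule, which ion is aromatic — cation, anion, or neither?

The cation

In either ion the ring is fully conjugated: every atom, including the new sp² carbon, supplies a p orbital.
Cation: 1 × 2 + 0 = 2 π electrons → 4(0)+2, aromatic.
Anion: 1 × 2 + 2 = 4 π electrons → 4(1), antiaromatic.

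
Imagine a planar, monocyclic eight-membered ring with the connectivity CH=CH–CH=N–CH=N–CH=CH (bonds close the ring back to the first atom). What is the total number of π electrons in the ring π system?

Every ring atom contributes a p orbital perpendicular to the ring (every atom in a ring double bond is sp² and brings one electron to the p orbital; each sp² =N– keeps its lone pair in-plane and puts one electron into the π system), so the π system is cyclic and fully conjugated.
Counting π electrons: 4 × 2 = 8 from the 4 double-bond units.

8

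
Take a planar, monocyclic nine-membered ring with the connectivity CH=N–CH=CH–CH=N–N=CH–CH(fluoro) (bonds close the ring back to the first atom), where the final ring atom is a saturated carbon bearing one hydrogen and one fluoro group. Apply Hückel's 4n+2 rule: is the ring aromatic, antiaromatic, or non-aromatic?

Non-aromatic

The CH(fluoro) carbon is saturated: that saturated carbon is sp³ and has no p orbital in the ring π system. Conjugation is not continuous around the ring.
Without a continuous loop of overlapping p orbitals the Hückel electron count never comes into play.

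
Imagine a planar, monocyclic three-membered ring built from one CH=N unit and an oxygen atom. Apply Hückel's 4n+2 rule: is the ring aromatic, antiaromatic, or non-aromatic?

All ring atoms are sp² and supply a p orbital to the ring (every atom in a ring double bond is sp² and brings one electron to the p orbital; each sp² =N– keeps its lone pair in-plane and puts one electron into the π system; the oxygen donates one lone pair from its p orbital); the conjugation is uninterrupted.
Adding the contributions, 1 × 2 = 2 from the double-bond unit + 2 from the O atom = 4.
4 = 4(1); a planar, fully conjugated 4n system is antiaromatic.

Antiaromatic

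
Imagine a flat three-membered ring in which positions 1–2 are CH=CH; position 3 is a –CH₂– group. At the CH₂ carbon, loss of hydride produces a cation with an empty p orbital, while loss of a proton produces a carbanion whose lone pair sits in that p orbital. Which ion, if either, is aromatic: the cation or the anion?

In either ion the ring is fully conjugated: every atom, including the new sp² carbon, supplies a p orbital.
Cation: 1 × 2 + 0 = 2 π electrons → 4(0)+2, aromatic.
Anion: 1 × 2 + 2 = 4 π electrons → 4(1), antiaromatic.

The cation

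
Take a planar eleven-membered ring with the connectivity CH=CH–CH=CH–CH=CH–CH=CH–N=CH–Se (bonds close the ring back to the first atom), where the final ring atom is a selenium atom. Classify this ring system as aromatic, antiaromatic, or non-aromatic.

The p orbitals form a continuous loop: each doubly-bonded ring atom is sp² with one p-orbital electron; each =N– nitrogen is pyridine-type (lone pair in the sp² plane, one electron in the p orbital); the selenium donates one lone pair from its p orbital. The ring is fully conjugated.
π-electron count: 5 × 2 = 10 from the double-bond units + 2 from the Se atom = 12.
12 = 4(3); a planar, fully conjugated 4n system is antiaromatic.

Antiaromatic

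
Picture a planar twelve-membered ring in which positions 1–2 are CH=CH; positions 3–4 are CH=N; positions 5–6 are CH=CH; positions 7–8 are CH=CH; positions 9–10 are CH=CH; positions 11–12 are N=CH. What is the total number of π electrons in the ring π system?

12

Every ring atom contributes a p orbital perpendicular to the ring (every atom in a ring double bond is sp² and brings one electron to the p orbital; the doubly-bonded nitrogens are pyridine-type — their lone pairs lie in the ring plane, leaving one electron in the p orbital), so the π system is cyclic and fully conjugated.
π-electron count: 6 × 2 = 12 from the 6 double-bond units.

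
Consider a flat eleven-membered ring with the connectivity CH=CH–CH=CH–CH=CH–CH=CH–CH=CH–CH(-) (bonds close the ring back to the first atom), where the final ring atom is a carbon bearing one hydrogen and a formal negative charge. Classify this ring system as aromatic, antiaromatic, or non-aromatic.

The p orbitals form a continuous loop: the double-bond atoms are sp², each contributing one p electron; the carbanion's lone pair occupies the p orbital. The ring is fully conjugated.
Tallying contributions gives 5 × 2 = 10 from the double-bond units + 2 from the CH(-) atom = 12.
12 = 4(3); a planar, fully conjugated 4n system is antiaromatic.

Antiaromatic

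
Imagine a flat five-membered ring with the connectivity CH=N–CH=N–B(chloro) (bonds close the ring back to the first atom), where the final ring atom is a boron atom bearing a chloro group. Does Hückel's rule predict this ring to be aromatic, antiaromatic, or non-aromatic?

Antiaromatic

Every ring atom contributes a p orbital perpendicular to the ring (each doubly-bonded ring atom is sp² with one p-orbital electron; the doubly-bonded nitrogens are pyridine-type — their lone pairs lie in the ring plane, leaving one electron in the p orbital; the boron has an empty p orbital), so the π system is cyclic and fully conjugated.
Counting π electrons: 2 × 2 = 4 from the double-bond units + 0 from the B(chloro) atom = 4.
4 is a 4n count (n = 1), so the planar conjugated ring is antiaromatic.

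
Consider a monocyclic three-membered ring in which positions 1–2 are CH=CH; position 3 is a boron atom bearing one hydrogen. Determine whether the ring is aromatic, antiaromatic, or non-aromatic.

The p orbitals form a continuous loop: each doubly-bonded ring atom is sp² with one p-orbital electron; the boron has an empty p orbital. The ring is fully conjugated.
π-electron count: 1 × 2 = 2 from the double-bond unit + 0 from the BH atom = 2.
That gives a 4n+2 count (2, n = 0).

Aromatic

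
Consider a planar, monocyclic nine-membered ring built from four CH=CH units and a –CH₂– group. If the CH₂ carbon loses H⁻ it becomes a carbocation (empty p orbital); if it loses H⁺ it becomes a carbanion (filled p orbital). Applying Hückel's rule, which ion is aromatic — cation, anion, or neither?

The anion

Both ions have a continuous loop of p orbitals — each ring atom is sp².
Cation: 4 × 2 + 0 = 8 π electrons → 4(2), antiaromatic.
Anion: 4 × 2 + 2 = 10 π electrons → 4(2)+2, aromatic.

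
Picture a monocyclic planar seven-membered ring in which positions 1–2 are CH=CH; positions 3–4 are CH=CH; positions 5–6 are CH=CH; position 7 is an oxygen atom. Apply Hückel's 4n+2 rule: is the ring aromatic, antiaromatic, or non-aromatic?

Check conjugation: the double-bond atoms are sp², each contributing one p electron; the oxygen donates one lone pair from its p orbital — every position has a p orbital, so the cyclic π system is continuous.
π-electron count: 3 × 2 = 6 from the double-bond units + 2 from the O atom = 8.
With 8 = 4·2 π electrons, Hückel's rule classifies the planar ring as antiaromatic.

Antiaromatic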